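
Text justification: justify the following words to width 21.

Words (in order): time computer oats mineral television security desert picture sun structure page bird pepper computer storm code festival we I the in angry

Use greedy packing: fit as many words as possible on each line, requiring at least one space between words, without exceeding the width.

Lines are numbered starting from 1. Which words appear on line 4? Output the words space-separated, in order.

Line 1: ['time', 'computer', 'oats'] (min_width=18, slack=3)
Line 2: ['mineral', 'television'] (min_width=18, slack=3)
Line 3: ['security', 'desert'] (min_width=15, slack=6)
Line 4: ['picture', 'sun', 'structure'] (min_width=21, slack=0)
Line 5: ['page', 'bird', 'pepper'] (min_width=16, slack=5)
Line 6: ['computer', 'storm', 'code'] (min_width=19, slack=2)
Line 7: ['festival', 'we', 'I', 'the', 'in'] (min_width=20, slack=1)
Line 8: ['angry'] (min_width=5, slack=16)

Answer: picture sun structure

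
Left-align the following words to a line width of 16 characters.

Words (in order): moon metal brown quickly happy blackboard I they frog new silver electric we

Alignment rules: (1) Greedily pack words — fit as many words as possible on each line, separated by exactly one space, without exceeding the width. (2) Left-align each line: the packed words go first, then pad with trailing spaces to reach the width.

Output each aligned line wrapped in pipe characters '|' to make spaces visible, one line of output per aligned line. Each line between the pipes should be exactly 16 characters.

Line 1: ['moon', 'metal', 'brown'] (min_width=16, slack=0)
Line 2: ['quickly', 'happy'] (min_width=13, slack=3)
Line 3: ['blackboard', 'I'] (min_width=12, slack=4)
Line 4: ['they', 'frog', 'new'] (min_width=13, slack=3)
Line 5: ['silver', 'electric'] (min_width=15, slack=1)
Line 6: ['we'] (min_width=2, slack=14)

Answer: |moon metal brown|
|quickly happy   |
|blackboard I    |
|they frog new   |
|silver electric |
|we              |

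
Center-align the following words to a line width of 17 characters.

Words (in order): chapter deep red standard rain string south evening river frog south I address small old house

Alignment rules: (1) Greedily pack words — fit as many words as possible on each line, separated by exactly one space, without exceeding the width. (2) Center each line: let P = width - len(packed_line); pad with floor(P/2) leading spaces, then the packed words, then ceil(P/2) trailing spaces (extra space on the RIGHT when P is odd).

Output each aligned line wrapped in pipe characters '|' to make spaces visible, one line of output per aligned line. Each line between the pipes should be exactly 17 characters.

Line 1: ['chapter', 'deep', 'red'] (min_width=16, slack=1)
Line 2: ['standard', 'rain'] (min_width=13, slack=4)
Line 3: ['string', 'south'] (min_width=12, slack=5)
Line 4: ['evening', 'river'] (min_width=13, slack=4)
Line 5: ['frog', 'south', 'I'] (min_width=12, slack=5)
Line 6: ['address', 'small', 'old'] (min_width=17, slack=0)
Line 7: ['house'] (min_width=5, slack=12)

Answer: |chapter deep red |
|  standard rain  |
|  string south   |
|  evening river  |
|  frog south I   |
|address small old|
|      house      |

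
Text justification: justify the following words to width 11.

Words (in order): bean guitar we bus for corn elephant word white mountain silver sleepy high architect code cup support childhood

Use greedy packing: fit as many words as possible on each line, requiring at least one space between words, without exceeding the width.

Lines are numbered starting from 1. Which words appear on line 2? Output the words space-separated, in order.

Line 1: ['bean', 'guitar'] (min_width=11, slack=0)
Line 2: ['we', 'bus', 'for'] (min_width=10, slack=1)
Line 3: ['corn'] (min_width=4, slack=7)
Line 4: ['elephant'] (min_width=8, slack=3)
Line 5: ['word', 'white'] (min_width=10, slack=1)
Line 6: ['mountain'] (min_width=8, slack=3)
Line 7: ['silver'] (min_width=6, slack=5)
Line 8: ['sleepy', 'high'] (min_width=11, slack=0)
Line 9: ['architect'] (min_width=9, slack=2)
Line 10: ['code', 'cup'] (min_width=8, slack=3)
Line 11: ['support'] (min_width=7, slack=4)
Line 12: ['childhood'] (min_width=9, slack=2)

Answer: we bus for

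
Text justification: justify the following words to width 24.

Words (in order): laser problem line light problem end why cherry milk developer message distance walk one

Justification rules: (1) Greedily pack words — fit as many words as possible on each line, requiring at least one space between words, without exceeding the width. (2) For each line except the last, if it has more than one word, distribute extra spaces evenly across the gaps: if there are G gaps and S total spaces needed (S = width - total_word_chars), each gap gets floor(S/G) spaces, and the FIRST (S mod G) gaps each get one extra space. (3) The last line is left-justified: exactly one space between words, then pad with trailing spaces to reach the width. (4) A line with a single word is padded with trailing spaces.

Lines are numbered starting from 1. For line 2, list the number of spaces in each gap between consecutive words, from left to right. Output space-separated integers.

Answer: 2 2 1

Derivation:
Line 1: ['laser', 'problem', 'line', 'light'] (min_width=24, slack=0)
Line 2: ['problem', 'end', 'why', 'cherry'] (min_width=22, slack=2)
Line 3: ['milk', 'developer', 'message'] (min_width=22, slack=2)
Line 4: ['distance', 'walk', 'one'] (min_width=17, slack=7)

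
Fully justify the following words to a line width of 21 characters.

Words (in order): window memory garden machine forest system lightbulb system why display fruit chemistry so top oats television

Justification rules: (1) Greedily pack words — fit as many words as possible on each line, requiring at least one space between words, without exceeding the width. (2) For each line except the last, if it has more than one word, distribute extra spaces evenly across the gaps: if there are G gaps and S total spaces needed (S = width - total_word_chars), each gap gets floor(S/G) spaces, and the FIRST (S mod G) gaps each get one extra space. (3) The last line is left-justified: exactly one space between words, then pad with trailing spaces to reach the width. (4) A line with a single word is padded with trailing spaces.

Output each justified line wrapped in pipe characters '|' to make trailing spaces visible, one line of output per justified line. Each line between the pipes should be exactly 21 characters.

Answer: |window  memory garden|
|machine forest system|
|lightbulb  system why|
|display         fruit|
|chemistry so top oats|
|television           |

Derivation:
Line 1: ['window', 'memory', 'garden'] (min_width=20, slack=1)
Line 2: ['machine', 'forest', 'system'] (min_width=21, slack=0)
Line 3: ['lightbulb', 'system', 'why'] (min_width=20, slack=1)
Line 4: ['display', 'fruit'] (min_width=13, slack=8)
Line 5: ['chemistry', 'so', 'top', 'oats'] (min_width=21, slack=0)
Line 6: ['television'] (min_width=10, slack=11)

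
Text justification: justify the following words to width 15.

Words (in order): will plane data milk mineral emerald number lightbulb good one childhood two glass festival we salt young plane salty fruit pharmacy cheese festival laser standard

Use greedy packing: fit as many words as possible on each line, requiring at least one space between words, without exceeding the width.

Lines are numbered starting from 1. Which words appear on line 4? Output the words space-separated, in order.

Answer: lightbulb good

Derivation:
Line 1: ['will', 'plane', 'data'] (min_width=15, slack=0)
Line 2: ['milk', 'mineral'] (min_width=12, slack=3)
Line 3: ['emerald', 'number'] (min_width=14, slack=1)
Line 4: ['lightbulb', 'good'] (min_width=14, slack=1)
Line 5: ['one', 'childhood'] (min_width=13, slack=2)
Line 6: ['two', 'glass'] (min_width=9, slack=6)
Line 7: ['festival', 'we'] (min_width=11, slack=4)
Line 8: ['salt', 'young'] (min_width=10, slack=5)
Line 9: ['plane', 'salty'] (min_width=11, slack=4)
Line 10: ['fruit', 'pharmacy'] (min_width=14, slack=1)
Line 11: ['cheese', 'festival'] (min_width=15, slack=0)
Line 12: ['laser', 'standard'] (min_width=14, slack=1)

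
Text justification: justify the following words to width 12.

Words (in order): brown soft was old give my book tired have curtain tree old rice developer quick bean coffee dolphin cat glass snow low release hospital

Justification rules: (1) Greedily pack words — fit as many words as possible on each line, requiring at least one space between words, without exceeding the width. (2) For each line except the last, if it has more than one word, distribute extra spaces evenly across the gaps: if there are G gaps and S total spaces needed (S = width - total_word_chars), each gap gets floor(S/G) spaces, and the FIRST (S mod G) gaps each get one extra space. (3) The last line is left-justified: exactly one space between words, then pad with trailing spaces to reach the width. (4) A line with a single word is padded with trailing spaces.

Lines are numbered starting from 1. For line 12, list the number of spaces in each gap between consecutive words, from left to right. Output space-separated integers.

Answer: 2

Derivation:
Line 1: ['brown', 'soft'] (min_width=10, slack=2)
Line 2: ['was', 'old', 'give'] (min_width=12, slack=0)
Line 3: ['my', 'book'] (min_width=7, slack=5)
Line 4: ['tired', 'have'] (min_width=10, slack=2)
Line 5: ['curtain', 'tree'] (min_width=12, slack=0)
Line 6: ['old', 'rice'] (min_width=8, slack=4)
Line 7: ['developer'] (min_width=9, slack=3)
Line 8: ['quick', 'bean'] (min_width=10, slack=2)
Line 9: ['coffee'] (min_width=6, slack=6)
Line 10: ['dolphin', 'cat'] (min_width=11, slack=1)
Line 11: ['glass', 'snow'] (min_width=10, slack=2)
Line 12: ['low', 'release'] (min_width=11, slack=1)
Line 13: ['hospital'] (min_width=8, slack=4)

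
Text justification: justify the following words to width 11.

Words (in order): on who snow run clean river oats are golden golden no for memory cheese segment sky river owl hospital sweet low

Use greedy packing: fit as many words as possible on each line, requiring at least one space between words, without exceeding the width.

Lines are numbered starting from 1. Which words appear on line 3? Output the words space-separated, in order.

Answer: river oats

Derivation:
Line 1: ['on', 'who', 'snow'] (min_width=11, slack=0)
Line 2: ['run', 'clean'] (min_width=9, slack=2)
Line 3: ['river', 'oats'] (min_width=10, slack=1)
Line 4: ['are', 'golden'] (min_width=10, slack=1)
Line 5: ['golden', 'no'] (min_width=9, slack=2)
Line 6: ['for', 'memory'] (min_width=10, slack=1)
Line 7: ['cheese'] (min_width=6, slack=5)
Line 8: ['segment', 'sky'] (min_width=11, slack=0)
Line 9: ['river', 'owl'] (min_width=9, slack=2)
Line 10: ['hospital'] (min_width=8, slack=3)
Line 11: ['sweet', 'low'] (min_width=9, slack=2)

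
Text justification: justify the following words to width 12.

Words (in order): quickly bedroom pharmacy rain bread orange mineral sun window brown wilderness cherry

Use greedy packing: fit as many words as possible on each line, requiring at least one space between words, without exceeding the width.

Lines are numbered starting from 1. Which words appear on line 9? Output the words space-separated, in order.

Answer: cherry

Derivation:
Line 1: ['quickly'] (min_width=7, slack=5)
Line 2: ['bedroom'] (min_width=7, slack=5)
Line 3: ['pharmacy'] (min_width=8, slack=4)
Line 4: ['rain', 'bread'] (min_width=10, slack=2)
Line 5: ['orange'] (min_width=6, slack=6)
Line 6: ['mineral', 'sun'] (min_width=11, slack=1)
Line 7: ['window', 'brown'] (min_width=12, slack=0)
Line 8: ['wilderness'] (min_width=10, slack=2)
Line 9: ['cherry'] (min_width=6, slack=6)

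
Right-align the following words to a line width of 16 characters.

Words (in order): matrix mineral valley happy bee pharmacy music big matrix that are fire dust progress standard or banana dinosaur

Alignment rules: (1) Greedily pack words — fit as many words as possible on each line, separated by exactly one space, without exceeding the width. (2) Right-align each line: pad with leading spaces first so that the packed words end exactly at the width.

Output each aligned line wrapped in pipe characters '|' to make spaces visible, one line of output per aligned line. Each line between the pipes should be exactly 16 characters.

Line 1: ['matrix', 'mineral'] (min_width=14, slack=2)
Line 2: ['valley', 'happy', 'bee'] (min_width=16, slack=0)
Line 3: ['pharmacy', 'music'] (min_width=14, slack=2)
Line 4: ['big', 'matrix', 'that'] (min_width=15, slack=1)
Line 5: ['are', 'fire', 'dust'] (min_width=13, slack=3)
Line 6: ['progress'] (min_width=8, slack=8)
Line 7: ['standard', 'or'] (min_width=11, slack=5)
Line 8: ['banana', 'dinosaur'] (min_width=15, slack=1)

Answer: |  matrix mineral|
|valley happy bee|
|  pharmacy music|
| big matrix that|
|   are fire dust|
|        progress|
|     standard or|
| banana dinosaur|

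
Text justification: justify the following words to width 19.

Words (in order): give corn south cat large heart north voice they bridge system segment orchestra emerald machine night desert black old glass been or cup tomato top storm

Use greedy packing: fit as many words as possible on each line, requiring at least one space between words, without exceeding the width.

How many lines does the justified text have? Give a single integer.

Line 1: ['give', 'corn', 'south', 'cat'] (min_width=19, slack=0)
Line 2: ['large', 'heart', 'north'] (min_width=17, slack=2)
Line 3: ['voice', 'they', 'bridge'] (min_width=17, slack=2)
Line 4: ['system', 'segment'] (min_width=14, slack=5)
Line 5: ['orchestra', 'emerald'] (min_width=17, slack=2)
Line 6: ['machine', 'night'] (min_width=13, slack=6)
Line 7: ['desert', 'black', 'old'] (min_width=16, slack=3)
Line 8: ['glass', 'been', 'or', 'cup'] (min_width=17, slack=2)
Line 9: ['tomato', 'top', 'storm'] (min_width=16, slack=3)
Total lines: 9

Answer: 9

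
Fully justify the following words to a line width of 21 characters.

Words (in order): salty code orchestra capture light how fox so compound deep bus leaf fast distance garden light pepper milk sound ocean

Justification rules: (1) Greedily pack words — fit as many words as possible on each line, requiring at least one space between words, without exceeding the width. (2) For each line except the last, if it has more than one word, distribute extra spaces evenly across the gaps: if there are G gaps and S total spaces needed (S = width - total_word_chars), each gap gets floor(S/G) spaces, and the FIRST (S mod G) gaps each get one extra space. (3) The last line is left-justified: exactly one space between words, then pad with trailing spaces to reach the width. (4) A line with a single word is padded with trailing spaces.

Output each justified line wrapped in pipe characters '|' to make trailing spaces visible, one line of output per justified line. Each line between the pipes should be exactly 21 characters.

Answer: |salty  code orchestra|
|capture light how fox|
|so  compound deep bus|
|leaf   fast  distance|
|garden  light  pepper|
|milk sound ocean     |

Derivation:
Line 1: ['salty', 'code', 'orchestra'] (min_width=20, slack=1)
Line 2: ['capture', 'light', 'how', 'fox'] (min_width=21, slack=0)
Line 3: ['so', 'compound', 'deep', 'bus'] (min_width=20, slack=1)
Line 4: ['leaf', 'fast', 'distance'] (min_width=18, slack=3)
Line 5: ['garden', 'light', 'pepper'] (min_width=19, slack=2)
Line 6: ['milk', 'sound', 'ocean'] (min_width=16, slack=5)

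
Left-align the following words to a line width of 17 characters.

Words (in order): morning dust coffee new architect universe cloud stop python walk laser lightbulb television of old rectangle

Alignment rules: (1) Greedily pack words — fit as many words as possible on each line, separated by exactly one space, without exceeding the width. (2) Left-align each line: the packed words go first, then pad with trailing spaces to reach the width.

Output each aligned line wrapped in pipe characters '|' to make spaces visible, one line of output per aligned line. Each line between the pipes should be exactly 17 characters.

Answer: |morning dust     |
|coffee new       |
|architect        |
|universe cloud   |
|stop python walk |
|laser lightbulb  |
|television of old|
|rectangle        |

Derivation:
Line 1: ['morning', 'dust'] (min_width=12, slack=5)
Line 2: ['coffee', 'new'] (min_width=10, slack=7)
Line 3: ['architect'] (min_width=9, slack=8)
Line 4: ['universe', 'cloud'] (min_width=14, slack=3)
Line 5: ['stop', 'python', 'walk'] (min_width=16, slack=1)
Line 6: ['laser', 'lightbulb'] (min_width=15, slack=2)
Line 7: ['television', 'of', 'old'] (min_width=17, slack=0)
Line 8: ['rectangle'] (min_width=9, slack=8)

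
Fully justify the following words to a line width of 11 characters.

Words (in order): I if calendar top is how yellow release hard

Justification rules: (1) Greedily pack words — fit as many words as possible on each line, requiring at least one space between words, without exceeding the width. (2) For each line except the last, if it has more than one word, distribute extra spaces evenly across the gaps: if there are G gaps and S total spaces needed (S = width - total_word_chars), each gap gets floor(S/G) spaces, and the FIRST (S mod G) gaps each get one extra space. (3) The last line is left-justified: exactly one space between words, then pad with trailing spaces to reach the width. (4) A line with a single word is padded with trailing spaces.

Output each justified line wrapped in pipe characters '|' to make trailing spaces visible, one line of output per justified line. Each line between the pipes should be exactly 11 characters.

Answer: |I        if|
|calendar   |
|top  is how|
|yellow     |
|release    |
|hard       |

Derivation:
Line 1: ['I', 'if'] (min_width=4, slack=7)
Line 2: ['calendar'] (min_width=8, slack=3)
Line 3: ['top', 'is', 'how'] (min_width=10, slack=1)
Line 4: ['yellow'] (min_width=6, slack=5)
Line 5: ['release'] (min_width=7, slack=4)
Line 6: ['hard'] (min_width=4, slack=7)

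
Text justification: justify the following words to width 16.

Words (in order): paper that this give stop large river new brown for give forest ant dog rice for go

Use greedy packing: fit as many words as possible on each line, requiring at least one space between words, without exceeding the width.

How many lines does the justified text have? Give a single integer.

Line 1: ['paper', 'that', 'this'] (min_width=15, slack=1)
Line 2: ['give', 'stop', 'large'] (min_width=15, slack=1)
Line 3: ['river', 'new', 'brown'] (min_width=15, slack=1)
Line 4: ['for', 'give', 'forest'] (min_width=15, slack=1)
Line 5: ['ant', 'dog', 'rice', 'for'] (min_width=16, slack=0)
Line 6: ['go'] (min_width=2, slack=14)
Total lines: 6

Answer: 6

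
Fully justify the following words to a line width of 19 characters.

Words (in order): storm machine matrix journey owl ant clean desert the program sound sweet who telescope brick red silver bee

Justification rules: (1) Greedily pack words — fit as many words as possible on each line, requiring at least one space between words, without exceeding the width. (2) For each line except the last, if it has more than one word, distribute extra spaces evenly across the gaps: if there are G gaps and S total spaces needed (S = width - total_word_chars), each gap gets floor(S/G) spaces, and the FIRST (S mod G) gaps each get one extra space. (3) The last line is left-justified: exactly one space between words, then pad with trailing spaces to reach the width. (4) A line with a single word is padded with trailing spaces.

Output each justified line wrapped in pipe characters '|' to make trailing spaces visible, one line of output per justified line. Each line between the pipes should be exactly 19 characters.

Line 1: ['storm', 'machine'] (min_width=13, slack=6)
Line 2: ['matrix', 'journey', 'owl'] (min_width=18, slack=1)
Line 3: ['ant', 'clean', 'desert'] (min_width=16, slack=3)
Line 4: ['the', 'program', 'sound'] (min_width=17, slack=2)
Line 5: ['sweet', 'who', 'telescope'] (min_width=19, slack=0)
Line 6: ['brick', 'red', 'silver'] (min_width=16, slack=3)
Line 7: ['bee'] (min_width=3, slack=16)

Answer: |storm       machine|
|matrix  journey owl|
|ant   clean  desert|
|the  program  sound|
|sweet who telescope|
|brick   red  silver|
|bee                |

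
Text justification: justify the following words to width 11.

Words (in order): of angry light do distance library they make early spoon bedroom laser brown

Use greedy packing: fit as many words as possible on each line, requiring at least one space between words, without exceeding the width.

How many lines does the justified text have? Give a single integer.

Line 1: ['of', 'angry'] (min_width=8, slack=3)
Line 2: ['light', 'do'] (min_width=8, slack=3)
Line 3: ['distance'] (min_width=8, slack=3)
Line 4: ['library'] (min_width=7, slack=4)
Line 5: ['they', 'make'] (min_width=9, slack=2)
Line 6: ['early', 'spoon'] (min_width=11, slack=0)
Line 7: ['bedroom'] (min_width=7, slack=4)
Line 8: ['laser', 'brown'] (min_width=11, slack=0)
Total lines: 8

Answer: 8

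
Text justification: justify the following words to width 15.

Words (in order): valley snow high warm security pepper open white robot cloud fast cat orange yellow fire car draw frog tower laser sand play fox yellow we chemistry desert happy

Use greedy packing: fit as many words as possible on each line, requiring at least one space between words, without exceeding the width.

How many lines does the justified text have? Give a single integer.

Answer: 12

Derivation:
Line 1: ['valley', 'snow'] (min_width=11, slack=4)
Line 2: ['high', 'warm'] (min_width=9, slack=6)
Line 3: ['security', 'pepper'] (min_width=15, slack=0)
Line 4: ['open', 'white'] (min_width=10, slack=5)
Line 5: ['robot', 'cloud'] (min_width=11, slack=4)
Line 6: ['fast', 'cat', 'orange'] (min_width=15, slack=0)
Line 7: ['yellow', 'fire', 'car'] (min_width=15, slack=0)
Line 8: ['draw', 'frog', 'tower'] (min_width=15, slack=0)
Line 9: ['laser', 'sand', 'play'] (min_width=15, slack=0)
Line 10: ['fox', 'yellow', 'we'] (min_width=13, slack=2)
Line 11: ['chemistry'] (min_width=9, slack=6)
Line 12: ['desert', 'happy'] (min_width=12, slack=3)
Total lines: 12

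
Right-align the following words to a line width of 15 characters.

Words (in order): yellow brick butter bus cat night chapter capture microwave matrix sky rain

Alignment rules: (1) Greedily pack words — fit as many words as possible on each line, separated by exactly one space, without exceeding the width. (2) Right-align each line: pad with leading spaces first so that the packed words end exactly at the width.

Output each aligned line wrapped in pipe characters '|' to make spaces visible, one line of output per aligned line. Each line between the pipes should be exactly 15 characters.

Answer: |   yellow brick|
| butter bus cat|
|  night chapter|
|        capture|
|      microwave|
|matrix sky rain|

Derivation:
Line 1: ['yellow', 'brick'] (min_width=12, slack=3)
Line 2: ['butter', 'bus', 'cat'] (min_width=14, slack=1)
Line 3: ['night', 'chapter'] (min_width=13, slack=2)
Line 4: ['capture'] (min_width=7, slack=8)
Line 5: ['microwave'] (min_width=9, slack=6)
Line 6: ['matrix', 'sky', 'rain'] (min_width=15, slack=0)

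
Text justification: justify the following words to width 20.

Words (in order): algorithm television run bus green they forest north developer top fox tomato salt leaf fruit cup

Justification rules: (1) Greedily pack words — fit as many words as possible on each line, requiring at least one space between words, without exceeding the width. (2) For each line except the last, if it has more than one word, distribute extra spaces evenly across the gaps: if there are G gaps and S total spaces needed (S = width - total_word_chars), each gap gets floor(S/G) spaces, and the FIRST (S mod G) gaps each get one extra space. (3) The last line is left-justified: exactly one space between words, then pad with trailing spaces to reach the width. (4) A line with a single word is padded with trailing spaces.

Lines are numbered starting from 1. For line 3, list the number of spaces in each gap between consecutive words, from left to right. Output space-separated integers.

Answer: 9

Derivation:
Line 1: ['algorithm', 'television'] (min_width=20, slack=0)
Line 2: ['run', 'bus', 'green', 'they'] (min_width=18, slack=2)
Line 3: ['forest', 'north'] (min_width=12, slack=8)
Line 4: ['developer', 'top', 'fox'] (min_width=17, slack=3)
Line 5: ['tomato', 'salt', 'leaf'] (min_width=16, slack=4)
Line 6: ['fruit', 'cup'] (min_width=9, slack=11)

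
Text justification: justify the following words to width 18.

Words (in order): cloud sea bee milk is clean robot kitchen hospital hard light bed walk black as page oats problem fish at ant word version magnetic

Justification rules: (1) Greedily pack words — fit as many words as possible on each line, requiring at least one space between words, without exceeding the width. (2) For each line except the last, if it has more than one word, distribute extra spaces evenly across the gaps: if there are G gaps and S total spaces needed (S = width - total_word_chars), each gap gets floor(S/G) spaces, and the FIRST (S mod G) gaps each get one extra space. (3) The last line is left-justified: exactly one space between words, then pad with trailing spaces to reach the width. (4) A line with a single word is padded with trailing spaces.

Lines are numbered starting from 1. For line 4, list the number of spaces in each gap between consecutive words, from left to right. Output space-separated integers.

Line 1: ['cloud', 'sea', 'bee', 'milk'] (min_width=18, slack=0)
Line 2: ['is', 'clean', 'robot'] (min_width=14, slack=4)
Line 3: ['kitchen', 'hospital'] (min_width=16, slack=2)
Line 4: ['hard', 'light', 'bed'] (min_width=14, slack=4)
Line 5: ['walk', 'black', 'as', 'page'] (min_width=18, slack=0)
Line 6: ['oats', 'problem', 'fish'] (min_width=17, slack=1)
Line 7: ['at', 'ant', 'word'] (min_width=11, slack=7)
Line 8: ['version', 'magnetic'] (min_width=16, slack=2)

Answer: 3 3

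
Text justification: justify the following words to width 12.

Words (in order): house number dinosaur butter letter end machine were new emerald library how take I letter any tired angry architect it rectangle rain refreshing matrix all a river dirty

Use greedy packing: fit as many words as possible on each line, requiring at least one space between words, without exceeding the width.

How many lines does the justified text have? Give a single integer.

Answer: 16

Derivation:
Line 1: ['house', 'number'] (min_width=12, slack=0)
Line 2: ['dinosaur'] (min_width=8, slack=4)
Line 3: ['butter'] (min_width=6, slack=6)
Line 4: ['letter', 'end'] (min_width=10, slack=2)
Line 5: ['machine', 'were'] (min_width=12, slack=0)
Line 6: ['new', 'emerald'] (min_width=11, slack=1)
Line 7: ['library', 'how'] (min_width=11, slack=1)
Line 8: ['take', 'I'] (min_width=6, slack=6)
Line 9: ['letter', 'any'] (min_width=10, slack=2)
Line 10: ['tired', 'angry'] (min_width=11, slack=1)
Line 11: ['architect', 'it'] (min_width=12, slack=0)
Line 12: ['rectangle'] (min_width=9, slack=3)
Line 13: ['rain'] (min_width=4, slack=8)
Line 14: ['refreshing'] (min_width=10, slack=2)
Line 15: ['matrix', 'all', 'a'] (min_width=12, slack=0)
Line 16: ['river', 'dirty'] (min_width=11, slack=1)
Total lines: 16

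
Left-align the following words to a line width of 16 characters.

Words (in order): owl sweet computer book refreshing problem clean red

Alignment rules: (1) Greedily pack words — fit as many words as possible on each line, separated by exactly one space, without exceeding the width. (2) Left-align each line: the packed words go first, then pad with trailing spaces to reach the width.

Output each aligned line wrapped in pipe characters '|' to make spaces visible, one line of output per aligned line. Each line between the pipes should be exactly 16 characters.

Answer: |owl sweet       |
|computer book   |
|refreshing      |
|problem clean   |
|red             |

Derivation:
Line 1: ['owl', 'sweet'] (min_width=9, slack=7)
Line 2: ['computer', 'book'] (min_width=13, slack=3)
Line 3: ['refreshing'] (min_width=10, slack=6)
Line 4: ['problem', 'clean'] (min_width=13, slack=3)
Line 5: ['red'] (min_width=3, slack=13)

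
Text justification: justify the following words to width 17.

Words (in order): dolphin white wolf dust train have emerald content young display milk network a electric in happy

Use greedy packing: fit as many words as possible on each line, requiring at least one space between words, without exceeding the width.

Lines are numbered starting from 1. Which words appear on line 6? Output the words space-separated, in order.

Answer: network a

Derivation:
Line 1: ['dolphin', 'white'] (min_width=13, slack=4)
Line 2: ['wolf', 'dust', 'train'] (min_width=15, slack=2)
Line 3: ['have', 'emerald'] (min_width=12, slack=5)
Line 4: ['content', 'young'] (min_width=13, slack=4)
Line 5: ['display', 'milk'] (min_width=12, slack=5)
Line 6: ['network', 'a'] (min_width=9, slack=8)
Line 7: ['electric', 'in', 'happy'] (min_width=17, slack=0)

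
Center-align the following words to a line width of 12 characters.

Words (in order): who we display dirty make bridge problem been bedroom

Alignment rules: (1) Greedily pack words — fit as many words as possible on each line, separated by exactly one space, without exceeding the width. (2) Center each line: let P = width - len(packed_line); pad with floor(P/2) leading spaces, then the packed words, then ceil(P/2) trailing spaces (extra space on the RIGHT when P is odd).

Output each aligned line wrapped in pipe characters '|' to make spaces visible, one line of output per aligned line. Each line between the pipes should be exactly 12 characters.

Answer: |   who we   |
|  display   |
| dirty make |
|   bridge   |
|problem been|
|  bedroom   |

Derivation:
Line 1: ['who', 'we'] (min_width=6, slack=6)
Line 2: ['display'] (min_width=7, slack=5)
Line 3: ['dirty', 'make'] (min_width=10, slack=2)
Line 4: ['bridge'] (min_width=6, slack=6)
Line 5: ['problem', 'been'] (min_width=12, slack=0)
Line 6: ['bedroom'] (min_width=7, slack=5)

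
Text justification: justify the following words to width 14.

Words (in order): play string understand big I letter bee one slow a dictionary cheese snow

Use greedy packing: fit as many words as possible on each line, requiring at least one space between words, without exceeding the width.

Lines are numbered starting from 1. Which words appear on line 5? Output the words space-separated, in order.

Answer: dictionary

Derivation:
Line 1: ['play', 'string'] (min_width=11, slack=3)
Line 2: ['understand', 'big'] (min_width=14, slack=0)
Line 3: ['I', 'letter', 'bee'] (min_width=12, slack=2)
Line 4: ['one', 'slow', 'a'] (min_width=10, slack=4)
Line 5: ['dictionary'] (min_width=10, slack=4)
Line 6: ['cheese', 'snow'] (min_width=11, slack=3)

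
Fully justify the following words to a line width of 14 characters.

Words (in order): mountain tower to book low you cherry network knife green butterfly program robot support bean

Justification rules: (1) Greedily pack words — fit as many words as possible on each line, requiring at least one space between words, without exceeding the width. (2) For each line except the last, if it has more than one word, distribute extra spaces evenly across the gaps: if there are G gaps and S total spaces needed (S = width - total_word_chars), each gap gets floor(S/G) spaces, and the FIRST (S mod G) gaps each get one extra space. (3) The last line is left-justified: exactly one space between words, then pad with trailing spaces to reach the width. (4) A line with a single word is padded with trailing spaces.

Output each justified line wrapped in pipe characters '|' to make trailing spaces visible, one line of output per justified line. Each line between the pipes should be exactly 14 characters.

Line 1: ['mountain', 'tower'] (min_width=14, slack=0)
Line 2: ['to', 'book', 'low'] (min_width=11, slack=3)
Line 3: ['you', 'cherry'] (min_width=10, slack=4)
Line 4: ['network', 'knife'] (min_width=13, slack=1)
Line 5: ['green'] (min_width=5, slack=9)
Line 6: ['butterfly'] (min_width=9, slack=5)
Line 7: ['program', 'robot'] (min_width=13, slack=1)
Line 8: ['support', 'bean'] (min_width=12, slack=2)

Answer: |mountain tower|
|to   book  low|
|you     cherry|
|network  knife|
|green         |
|butterfly     |
|program  robot|
|support bean  |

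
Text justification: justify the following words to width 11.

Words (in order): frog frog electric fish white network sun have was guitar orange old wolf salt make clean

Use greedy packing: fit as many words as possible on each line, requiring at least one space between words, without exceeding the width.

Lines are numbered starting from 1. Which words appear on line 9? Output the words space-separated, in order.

Line 1: ['frog', 'frog'] (min_width=9, slack=2)
Line 2: ['electric'] (min_width=8, slack=3)
Line 3: ['fish', 'white'] (min_width=10, slack=1)
Line 4: ['network', 'sun'] (min_width=11, slack=0)
Line 5: ['have', 'was'] (min_width=8, slack=3)
Line 6: ['guitar'] (min_width=6, slack=5)
Line 7: ['orange', 'old'] (min_width=10, slack=1)
Line 8: ['wolf', 'salt'] (min_width=9, slack=2)
Line 9: ['make', 'clean'] (min_width=10, slack=1)

Answer: make clean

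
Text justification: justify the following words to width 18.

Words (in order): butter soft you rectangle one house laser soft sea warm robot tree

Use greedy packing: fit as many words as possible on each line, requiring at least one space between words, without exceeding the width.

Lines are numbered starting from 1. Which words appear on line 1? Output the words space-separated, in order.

Line 1: ['butter', 'soft', 'you'] (min_width=15, slack=3)
Line 2: ['rectangle', 'one'] (min_width=13, slack=5)
Line 3: ['house', 'laser', 'soft'] (min_width=16, slack=2)
Line 4: ['sea', 'warm', 'robot'] (min_width=14, slack=4)
Line 5: ['tree'] (min_width=4, slack=14)

Answer: butter soft you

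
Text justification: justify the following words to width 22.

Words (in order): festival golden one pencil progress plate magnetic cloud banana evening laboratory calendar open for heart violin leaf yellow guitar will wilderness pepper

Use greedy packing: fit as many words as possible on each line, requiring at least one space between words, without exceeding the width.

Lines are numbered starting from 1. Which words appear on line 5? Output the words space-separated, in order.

Answer: calendar open for

Derivation:
Line 1: ['festival', 'golden', 'one'] (min_width=19, slack=3)
Line 2: ['pencil', 'progress', 'plate'] (min_width=21, slack=1)
Line 3: ['magnetic', 'cloud', 'banana'] (min_width=21, slack=1)
Line 4: ['evening', 'laboratory'] (min_width=18, slack=4)
Line 5: ['calendar', 'open', 'for'] (min_width=17, slack=5)
Line 6: ['heart', 'violin', 'leaf'] (min_width=17, slack=5)
Line 7: ['yellow', 'guitar', 'will'] (min_width=18, slack=4)
Line 8: ['wilderness', 'pepper'] (min_width=17, slack=5)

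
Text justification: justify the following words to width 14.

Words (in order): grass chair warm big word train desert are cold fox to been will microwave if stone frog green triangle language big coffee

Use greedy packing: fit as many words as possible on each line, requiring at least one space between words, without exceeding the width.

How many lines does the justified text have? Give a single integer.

Line 1: ['grass', 'chair'] (min_width=11, slack=3)
Line 2: ['warm', 'big', 'word'] (min_width=13, slack=1)
Line 3: ['train', 'desert'] (min_width=12, slack=2)
Line 4: ['are', 'cold', 'fox'] (min_width=12, slack=2)
Line 5: ['to', 'been', 'will'] (min_width=12, slack=2)
Line 6: ['microwave', 'if'] (min_width=12, slack=2)
Line 7: ['stone', 'frog'] (min_width=10, slack=4)
Line 8: ['green', 'triangle'] (min_width=14, slack=0)
Line 9: ['language', 'big'] (min_width=12, slack=2)
Line 10: ['coffee'] (min_width=6, slack=8)
Total lines: 10

Answer: 10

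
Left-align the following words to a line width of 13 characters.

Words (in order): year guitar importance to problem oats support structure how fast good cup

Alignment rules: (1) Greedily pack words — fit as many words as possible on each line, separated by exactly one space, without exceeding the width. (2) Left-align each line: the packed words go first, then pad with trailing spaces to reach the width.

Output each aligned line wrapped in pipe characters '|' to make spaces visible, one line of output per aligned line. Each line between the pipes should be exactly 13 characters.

Line 1: ['year', 'guitar'] (min_width=11, slack=2)
Line 2: ['importance', 'to'] (min_width=13, slack=0)
Line 3: ['problem', 'oats'] (min_width=12, slack=1)
Line 4: ['support'] (min_width=7, slack=6)
Line 5: ['structure', 'how'] (min_width=13, slack=0)
Line 6: ['fast', 'good', 'cup'] (min_width=13, slack=0)

Answer: |year guitar  |
|importance to|
|problem oats |
|support      |
|structure how|
|fast good cup|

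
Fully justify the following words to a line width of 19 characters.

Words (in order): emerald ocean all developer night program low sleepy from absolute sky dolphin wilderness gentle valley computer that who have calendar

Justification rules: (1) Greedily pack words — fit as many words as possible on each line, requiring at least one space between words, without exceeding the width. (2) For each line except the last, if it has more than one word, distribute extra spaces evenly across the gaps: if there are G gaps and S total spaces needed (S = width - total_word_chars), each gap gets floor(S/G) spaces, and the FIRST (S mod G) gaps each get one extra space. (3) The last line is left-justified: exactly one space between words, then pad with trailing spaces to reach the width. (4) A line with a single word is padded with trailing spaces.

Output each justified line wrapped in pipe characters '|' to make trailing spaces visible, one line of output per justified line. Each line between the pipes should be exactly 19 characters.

Answer: |emerald  ocean  all|
|developer     night|
|program  low sleepy|
|from  absolute  sky|
|dolphin  wilderness|
|gentle       valley|
|computer  that  who|
|have calendar      |

Derivation:
Line 1: ['emerald', 'ocean', 'all'] (min_width=17, slack=2)
Line 2: ['developer', 'night'] (min_width=15, slack=4)
Line 3: ['program', 'low', 'sleepy'] (min_width=18, slack=1)
Line 4: ['from', 'absolute', 'sky'] (min_width=17, slack=2)
Line 5: ['dolphin', 'wilderness'] (min_width=18, slack=1)
Line 6: ['gentle', 'valley'] (min_width=13, slack=6)
Line 7: ['computer', 'that', 'who'] (min_width=17, slack=2)
Line 8: ['have', 'calendar'] (min_width=13, slack=6)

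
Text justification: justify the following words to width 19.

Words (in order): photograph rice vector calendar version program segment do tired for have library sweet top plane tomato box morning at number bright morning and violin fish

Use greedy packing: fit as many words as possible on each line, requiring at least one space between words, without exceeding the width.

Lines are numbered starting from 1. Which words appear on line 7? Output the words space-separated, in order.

Line 1: ['photograph', 'rice'] (min_width=15, slack=4)
Line 2: ['vector', 'calendar'] (min_width=15, slack=4)
Line 3: ['version', 'program'] (min_width=15, slack=4)
Line 4: ['segment', 'do', 'tired'] (min_width=16, slack=3)
Line 5: ['for', 'have', 'library'] (min_width=16, slack=3)
Line 6: ['sweet', 'top', 'plane'] (min_width=15, slack=4)
Line 7: ['tomato', 'box', 'morning'] (min_width=18, slack=1)
Line 8: ['at', 'number', 'bright'] (min_width=16, slack=3)
Line 9: ['morning', 'and', 'violin'] (min_width=18, slack=1)
Line 10: ['fish'] (min_width=4, slack=15)

Answer: tomato box morning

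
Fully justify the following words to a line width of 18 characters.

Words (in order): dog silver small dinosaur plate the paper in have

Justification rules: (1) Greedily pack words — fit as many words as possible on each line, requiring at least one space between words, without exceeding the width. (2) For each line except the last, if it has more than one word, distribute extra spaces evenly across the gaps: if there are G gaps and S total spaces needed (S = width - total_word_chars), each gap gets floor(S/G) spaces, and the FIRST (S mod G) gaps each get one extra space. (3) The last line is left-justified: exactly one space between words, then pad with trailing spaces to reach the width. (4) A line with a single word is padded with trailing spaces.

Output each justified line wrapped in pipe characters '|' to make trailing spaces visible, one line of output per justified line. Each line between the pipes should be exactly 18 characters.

Answer: |dog  silver  small|
|dinosaur plate the|
|paper in have     |

Derivation:
Line 1: ['dog', 'silver', 'small'] (min_width=16, slack=2)
Line 2: ['dinosaur', 'plate', 'the'] (min_width=18, slack=0)
Line 3: ['paper', 'in', 'have'] (min_width=13, slack=5)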